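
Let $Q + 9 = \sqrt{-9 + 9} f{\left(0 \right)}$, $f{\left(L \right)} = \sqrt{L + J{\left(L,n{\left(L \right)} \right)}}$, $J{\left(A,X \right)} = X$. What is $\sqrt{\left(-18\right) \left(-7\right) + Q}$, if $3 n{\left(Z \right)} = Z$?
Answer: $3 \sqrt{13} \approx 10.817$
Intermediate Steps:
$n{\left(Z \right)} = \frac{Z}{3}$
$f{\left(L \right)} = \frac{2 \sqrt{3} \sqrt{L}}{3}$ ($f{\left(L \right)} = \sqrt{L + \frac{L}{3}} = \sqrt{\frac{4 L}{3}} = \frac{2 \sqrt{3} \sqrt{L}}{3}$)
$Q = -9$ ($Q = -9 + \sqrt{-9 + 9} \frac{2 \sqrt{3} \sqrt{0}}{3} = -9 + \sqrt{0} \cdot \frac{2}{3} \sqrt{3} \cdot 0 = -9 + 0 \cdot 0 = -9 + 0 = -9$)
$\sqrt{\left(-18\right) \left(-7\right) + Q} = \sqrt{\left(-18\right) \left(-7\right) - 9} = \sqrt{126 - 9} = \sqrt{117} = 3 \sqrt{13}$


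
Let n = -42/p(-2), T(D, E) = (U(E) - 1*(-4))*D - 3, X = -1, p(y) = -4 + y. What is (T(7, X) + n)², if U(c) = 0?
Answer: 1024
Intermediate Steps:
T(D, E) = -3 + 4*D (T(D, E) = (0 - 1*(-4))*D - 3 = (0 + 4)*D - 3 = 4*D - 3 = -3 + 4*D)
n = 7 (n = -42/(-4 - 2) = -42/(-6) = -42*(-⅙) = 7)
(T(7, X) + n)² = ((-3 + 4*7) + 7)² = ((-3 + 28) + 7)² = (25 + 7)² = 32² = 1024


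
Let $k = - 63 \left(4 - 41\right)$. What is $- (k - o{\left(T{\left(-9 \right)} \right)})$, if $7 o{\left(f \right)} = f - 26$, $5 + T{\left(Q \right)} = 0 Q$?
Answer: $- \frac{16348}{7} \approx -2335.4$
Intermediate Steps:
$T{\left(Q \right)} = -5$ ($T{\left(Q \right)} = -5 + 0 Q = -5 + 0 = -5$)
$k = 2331$ ($k = \left(-63\right) \left(-37\right) = 2331$)
$o{\left(f \right)} = - \frac{26}{7} + \frac{f}{7}$ ($o{\left(f \right)} = \frac{f - 26}{7} = \frac{-26 + f}{7} = - \frac{26}{7} + \frac{f}{7}$)
$- (k - o{\left(T{\left(-9 \right)} \right)}) = - (2331 - \left(- \frac{26}{7} + \frac{1}{7} \left(-5\right)\right)) = - (2331 - \left(- \frac{26}{7} - \frac{5}{7}\right)) = - (2331 - - \frac{31}{7}) = - (2331 + \frac{31}{7}) = \left(-1\right) \frac{16348}{7} = - \frac{16348}{7}$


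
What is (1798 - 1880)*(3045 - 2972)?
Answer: -5986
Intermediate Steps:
(1798 - 1880)*(3045 - 2972) = -82*73 = -5986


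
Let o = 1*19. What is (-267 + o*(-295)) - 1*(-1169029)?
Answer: 1163157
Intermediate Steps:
o = 19
(-267 + o*(-295)) - 1*(-1169029) = (-267 + 19*(-295)) - 1*(-1169029) = (-267 - 5605) + 1169029 = -5872 + 1169029 = 1163157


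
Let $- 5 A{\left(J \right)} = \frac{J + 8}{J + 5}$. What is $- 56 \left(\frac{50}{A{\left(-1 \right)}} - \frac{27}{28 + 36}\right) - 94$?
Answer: $\frac{63437}{8} \approx 7929.6$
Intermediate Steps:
$A{\left(J \right)} = - \frac{8 + J}{5 \left(5 + J\right)}$ ($A{\left(J \right)} = - \frac{\left(J + 8\right) \frac{1}{J + 5}}{5} = - \frac{\left(8 + J\right) \frac{1}{5 + J}}{5} = - \frac{\frac{1}{5 + J} \left(8 + J\right)}{5} = - \frac{8 + J}{5 \left(5 + J\right)}$)
$- 56 \left(\frac{50}{A{\left(-1 \right)}} - \frac{27}{28 + 36}\right) - 94 = - 56 \left(\frac{50}{\frac{1}{5} \frac{1}{5 - 1} \left(-8 - -1\right)} - \frac{27}{28 + 36}\right) - 94 = - 56 \left(\frac{50}{\frac{1}{5} \cdot \frac{1}{4} \left(-8 + 1\right)} - \frac{27}{64}\right) - 94 = - 56 \left(\frac{50}{\frac{1}{5} \cdot \frac{1}{4} \left(-7\right)} - \frac{27}{64}\right) - 94 = - 56 \left(\frac{50}{- \frac{7}{20}} - \frac{27}{64}\right) - 94 = - 56 \left(50 \left(- \frac{20}{7}\right) - \frac{27}{64}\right) - 94 = - 56 \left(- \frac{1000}{7} - \frac{27}{64}\right) - 94 = \left(-56\right) \left(- \frac{64189}{448}\right) - 94 = \frac{64189}{8} - 94 = \frac{63437}{8}$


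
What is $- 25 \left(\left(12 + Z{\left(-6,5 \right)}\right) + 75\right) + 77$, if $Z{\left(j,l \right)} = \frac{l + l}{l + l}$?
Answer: $-2123$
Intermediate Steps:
$Z{\left(j,l \right)} = 1$ ($Z{\left(j,l \right)} = \frac{2 l}{2 l} = 2 l \frac{1}{2 l} = 1$)
$- 25 \left(\left(12 + Z{\left(-6,5 \right)}\right) + 75\right) + 77 = - 25 \left(\left(12 + 1\right) + 75\right) + 77 = - 25 \left(13 + 75\right) + 77 = \left(-25\right) 88 + 77 = -2200 + 77 = -2123$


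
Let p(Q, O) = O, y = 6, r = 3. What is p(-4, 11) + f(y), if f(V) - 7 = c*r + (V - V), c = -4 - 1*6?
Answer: -12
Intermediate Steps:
c = -10 (c = -4 - 6 = -10)
f(V) = -23 (f(V) = 7 + (-10*3 + (V - V)) = 7 + (-30 + 0) = 7 - 30 = -23)
p(-4, 11) + f(y) = 11 - 23 = -12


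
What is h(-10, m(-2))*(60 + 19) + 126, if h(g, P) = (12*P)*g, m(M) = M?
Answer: 19086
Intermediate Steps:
h(g, P) = 12*P*g
h(-10, m(-2))*(60 + 19) + 126 = (12*(-2)*(-10))*(60 + 19) + 126 = 240*79 + 126 = 18960 + 126 = 19086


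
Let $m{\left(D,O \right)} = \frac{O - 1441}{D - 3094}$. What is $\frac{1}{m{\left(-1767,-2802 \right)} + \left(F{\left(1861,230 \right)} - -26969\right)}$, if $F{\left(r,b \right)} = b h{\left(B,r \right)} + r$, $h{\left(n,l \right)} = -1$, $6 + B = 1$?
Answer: $\frac{4861}{139028843} \approx 3.4964 \cdot 10^{-5}$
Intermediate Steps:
$B = -5$ ($B = -6 + 1 = -5$)
$F{\left(r,b \right)} = r - b$ ($F{\left(r,b \right)} = b \left(-1\right) + r = - b + r = r - b$)
$m{\left(D,O \right)} = \frac{-1441 + O}{-3094 + D}$
$\frac{1}{m{\left(-1767,-2802 \right)} + \left(F{\left(1861,230 \right)} - -26969\right)} = \frac{1}{\frac{-1441 - 2802}{-3094 - 1767} + \left(\left(1861 - 230\right) - -26969\right)} = \frac{1}{\frac{1}{-4861} \left(-4243\right) + \left(\left(1861 - 230\right) + 26969\right)} = \frac{1}{\left(- \frac{1}{4861}\right) \left(-4243\right) + \left(1631 + 26969\right)} = \frac{1}{\frac{4243}{4861} + 28600} = \frac{1}{\frac{139028843}{4861}} = \frac{4861}{139028843}$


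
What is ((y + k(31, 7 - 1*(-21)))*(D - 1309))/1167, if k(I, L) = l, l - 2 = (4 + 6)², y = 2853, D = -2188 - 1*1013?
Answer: -4442350/389 ≈ -11420.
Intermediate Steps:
D = -3201 (D = -2188 - 1013 = -3201)
l = 102 (l = 2 + (4 + 6)² = 2 + 10² = 2 + 100 = 102)
k(I, L) = 102
((y + k(31, 7 - 1*(-21)))*(D - 1309))/1167 = ((2853 + 102)*(-3201 - 1309))/1167 = (2955*(-4510))*(1/1167) = -13327050*1/1167 = -4442350/389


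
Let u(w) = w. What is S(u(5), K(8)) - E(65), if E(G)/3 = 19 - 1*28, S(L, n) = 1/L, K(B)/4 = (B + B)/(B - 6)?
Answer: 136/5 ≈ 27.200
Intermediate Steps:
K(B) = 8*B/(-6 + B) (K(B) = 4*((B + B)/(B - 6)) = 4*((2*B)/(-6 + B)) = 4*(2*B/(-6 + B)) = 8*B/(-6 + B))
E(G) = -27 (E(G) = 3*(19 - 1*28) = 3*(19 - 28) = 3*(-9) = -27)
S(u(5), K(8)) - E(65) = 1/5 - 1*(-27) = 1/5 + 27 = 136/5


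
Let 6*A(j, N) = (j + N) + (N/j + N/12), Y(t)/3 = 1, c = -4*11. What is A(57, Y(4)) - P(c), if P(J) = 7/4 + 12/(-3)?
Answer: 5609/456 ≈ 12.300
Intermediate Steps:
c = -44
Y(t) = 3 (Y(t) = 3*1 = 3)
A(j, N) = j/6 + 13*N/72 + N/(6*j) (A(j, N) = ((j + N) + (N/j + N/12))/6 = ((N + j) + (N/j + N*(1/12)))/6 = ((N + j) + (N/j + N/12))/6 = ((N + j) + (N/12 + N/j))/6 = (j + 13*N/12 + N/j)/6 = j/6 + 13*N/72 + N/(6*j))
P(J) = -9/4 (P(J) = 7*(¼) + 12*(-⅓) = 7/4 - 4 = -9/4)
A(57, Y(4)) - P(c) = ((⅙)*57 + (13/72)*3 + (⅙)*3/57) - 1*(-9/4) = (19/2 + 13/24 + (⅙)*3*(1/57)) + 9/4 = (19/2 + 13/24 + 1/114) + 9/4 = 4583/456 + 9/4 = 5609/456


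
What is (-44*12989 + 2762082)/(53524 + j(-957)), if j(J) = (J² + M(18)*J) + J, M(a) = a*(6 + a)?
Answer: 1095283/277496 ≈ 3.9470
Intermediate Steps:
j(J) = J² + 433*J (j(J) = (J² + (18*(6 + 18))*J) + J = (J² + (18*24)*J) + J = (J² + 432*J) + J = J² + 433*J)
(-44*12989 + 2762082)/(53524 + j(-957)) = (-44*12989 + 2762082)/(53524 - 957*(433 - 957)) = (-571516 + 2762082)/(53524 - 957*(-524)) = 2190566/(53524 + 501468) = 2190566/554992 = 2190566*(1/554992) = 1095283/277496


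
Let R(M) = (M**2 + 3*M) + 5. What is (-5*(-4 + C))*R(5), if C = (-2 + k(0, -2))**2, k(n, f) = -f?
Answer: 900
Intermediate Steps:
C = 0 (C = (-2 - 1*(-2))**2 = (-2 + 2)**2 = 0**2 = 0)
R(M) = 5 + M**2 + 3*M
(-5*(-4 + C))*R(5) = (-5*(-4 + 0))*(5 + 5**2 + 3*5) = (-5*(-4))*(5 + 25 + 15) = 20*45 = 900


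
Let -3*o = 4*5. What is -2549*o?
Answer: 50980/3 ≈ 16993.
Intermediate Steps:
o = -20/3 (o = -4*5/3 = -⅓*20 = -20/3 ≈ -6.6667)
-2549*o = -2549*(-20/3) = 50980/3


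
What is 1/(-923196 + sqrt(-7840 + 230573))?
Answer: -923196/852290631683 - sqrt(222733)/852290631683 ≈ -1.0837e-6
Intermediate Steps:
1/(-923196 + sqrt(-7840 + 230573)) = 1/(-923196 + sqrt(222733))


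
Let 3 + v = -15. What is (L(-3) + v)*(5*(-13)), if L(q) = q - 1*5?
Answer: 1690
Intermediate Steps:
L(q) = -5 + q (L(q) = q - 5 = -5 + q)
v = -18 (v = -3 - 15 = -18)
(L(-3) + v)*(5*(-13)) = ((-5 - 3) - 18)*(5*(-13)) = (-8 - 18)*(-65) = -26*(-65) = 1690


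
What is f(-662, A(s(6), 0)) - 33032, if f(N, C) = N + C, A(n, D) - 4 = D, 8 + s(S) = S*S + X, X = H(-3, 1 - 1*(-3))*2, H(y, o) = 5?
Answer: -33690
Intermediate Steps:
X = 10 (X = 5*2 = 10)
s(S) = 2 + S² (s(S) = -8 + (S*S + 10) = -8 + (S² + 10) = -8 + (10 + S²) = 2 + S²)
A(n, D) = 4 + D
f(N, C) = C + N
f(-662, A(s(6), 0)) - 33032 = ((4 + 0) - 662) - 33032 = (4 - 662) - 33032 = -658 - 33032 = -33690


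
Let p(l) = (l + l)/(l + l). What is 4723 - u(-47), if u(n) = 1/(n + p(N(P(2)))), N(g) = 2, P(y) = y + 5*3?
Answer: 217259/46 ≈ 4723.0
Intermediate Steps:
P(y) = 15 + y (P(y) = y + 15 = 15 + y)
p(l) = 1 (p(l) = (2*l)/((2*l)) = (2*l)*(1/(2*l)) = 1)
u(n) = 1/(1 + n) (u(n) = 1/(n + 1) = 1/(1 + n))
4723 - u(-47) = 4723 - 1/(1 - 47) = 4723 - 1/(-46) = 4723 - 1*(-1/46) = 4723 + 1/46 = 217259/46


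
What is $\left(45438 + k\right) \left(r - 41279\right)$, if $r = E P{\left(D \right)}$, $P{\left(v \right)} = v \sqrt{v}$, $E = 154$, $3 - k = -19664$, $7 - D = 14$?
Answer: $-2687469295 - 70183190 i \sqrt{7} \approx -2.6875 \cdot 10^{9} - 1.8569 \cdot 10^{8} i$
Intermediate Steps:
$D = -7$ ($D = 7 - 14 = -7$)
$k = 19667$ ($k = 3 - -19664 = 3 + 19664 = 19667$)
$P{\left(v \right)} = v^{\frac{3}{2}}$
$r = - 1078 i \sqrt{7}$ ($r = 154 \left(-7\right)^{\frac{3}{2}} = 154 \left(- 7 i \sqrt{7}\right) = - 1078 i \sqrt{7} \approx - 2852.1 i$)
$\left(45438 + k\right) \left(r - 41279\right) = \left(45438 + 19667\right) \left(- 1078 i \sqrt{7} - 41279\right) = 65105 \left(-41279 - 1078 i \sqrt{7}\right) = -2687469295 - 70183190 i \sqrt{7}$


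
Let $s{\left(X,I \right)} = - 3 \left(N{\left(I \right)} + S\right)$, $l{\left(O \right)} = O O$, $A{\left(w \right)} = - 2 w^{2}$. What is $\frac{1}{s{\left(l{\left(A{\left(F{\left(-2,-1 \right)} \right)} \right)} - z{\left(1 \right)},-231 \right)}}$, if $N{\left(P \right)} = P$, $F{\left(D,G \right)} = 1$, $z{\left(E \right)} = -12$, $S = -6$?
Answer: $\frac{1}{711} \approx 0.0014065$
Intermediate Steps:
$l{\left(O \right)} = O^{2}$
$s{\left(X,I \right)} = 18 - 3 I$ ($s{\left(X,I \right)} = - 3 \left(I - 6\right) = - 3 \left(-6 + I\right) = 18 - 3 I$)
$\frac{1}{s{\left(l{\left(A{\left(F{\left(-2,-1 \right)} \right)} \right)} - z{\left(1 \right)},-231 \right)}} = \frac{1}{18 - -693} = \frac{1}{18 + 693} = \frac{1}{711}$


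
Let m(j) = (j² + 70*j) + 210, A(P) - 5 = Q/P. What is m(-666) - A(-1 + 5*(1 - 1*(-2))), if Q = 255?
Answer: 5559719/14 ≈ 3.9712e+5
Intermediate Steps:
A(P) = 5 + 255/P
m(j) = 210 + j² + 70*j
m(-666) - A(-1 + 5*(1 - 1*(-2))) = (210 + (-666)² + 70*(-666)) - (5 + 255/(-1 + 5*(1 - 1*(-2)))) = (210 + 443556 - 46620) - (5 + 255/(-1 + 5*(1 + 2))) = 397146 - (5 + 255/(-1 + 5*3)) = 397146 - (5 + 255/(-1 + 15)) = 397146 - (5 + 255/14) = 397146 - 1*325/14 = 397146 - 325/14 = 5559719/14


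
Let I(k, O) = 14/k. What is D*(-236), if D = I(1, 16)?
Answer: -3304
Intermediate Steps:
D = 14 (D = 14/1 = 14*1 = 14)
D*(-236) = 14*(-236) = -3304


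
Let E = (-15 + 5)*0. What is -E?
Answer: 0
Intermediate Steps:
E = 0 (E = -10*0 = 0)
-E = -1*0 = 0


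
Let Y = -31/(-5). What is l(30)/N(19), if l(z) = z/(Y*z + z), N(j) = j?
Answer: 5/684 ≈ 0.0073099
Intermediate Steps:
Y = 31/5 (Y = -31*(-⅕) = 31/5 ≈ 6.2000)
l(z) = 5/36 (l(z) = z/(31*z/5 + z) = z/((36*z/5)) = z*(5/(36*z)) = 5/36)
l(30)/N(19) = (5/36)/19 = (5/36)*(1/19) = 5/684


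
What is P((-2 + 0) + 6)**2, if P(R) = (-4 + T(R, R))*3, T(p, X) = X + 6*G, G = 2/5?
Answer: 1296/25 ≈ 51.840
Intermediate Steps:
G = 2/5 (G = 2*(1/5) = 2/5 ≈ 0.40000)
T(p, X) = 12/5 + X (T(p, X) = X + 6*(2/5) = X + 12/5 = 12/5 + X)
P(R) = -24/5 + 3*R (P(R) = (-4 + (12/5 + R))*3 = (-8/5 + R)*3 = -24/5 + 3*R)
P((-2 + 0) + 6)**2 = (-24/5 + 3*((-2 + 0) + 6))**2 = (-24/5 + 3*(-2 + 6))**2 = (-24/5 + 3*4)**2 = (-24/5 + 12)**2 = (36/5)**2 = 1296/25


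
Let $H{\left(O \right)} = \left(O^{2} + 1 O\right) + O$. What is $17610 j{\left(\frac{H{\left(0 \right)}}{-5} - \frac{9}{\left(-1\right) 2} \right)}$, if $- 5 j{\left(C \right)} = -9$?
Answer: $31698$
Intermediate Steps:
$H{\left(O \right)} = O^{2} + 2 O$ ($H{\left(O \right)} = \left(O^{2} + O\right) + O = \left(O + O^{2}\right) + O = O^{2} + 2 O$)
$j{\left(C \right)} = \frac{9}{5}$ ($j{\left(C \right)} = \left(- \frac{1}{5}\right) \left(-9\right) = \frac{9}{5}$)
$17610 j{\left(\frac{H{\left(0 \right)}}{-5} - \frac{9}{\left(-1\right) 2} \right)} = 17610 \cdot \frac{9}{5} = 31698$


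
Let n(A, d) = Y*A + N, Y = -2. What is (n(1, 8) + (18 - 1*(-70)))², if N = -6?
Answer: 6400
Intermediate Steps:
n(A, d) = -6 - 2*A (n(A, d) = -2*A - 6 = -6 - 2*A)
(n(1, 8) + (18 - 1*(-70)))² = ((-6 - 2*1) + (18 - 1*(-70)))² = ((-6 - 2) + (18 + 70))² = (-8 + 88)² = 80² = 6400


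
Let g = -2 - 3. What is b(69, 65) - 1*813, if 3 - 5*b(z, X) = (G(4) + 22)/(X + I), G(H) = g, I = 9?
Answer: -60121/74 ≈ -812.45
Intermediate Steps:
g = -5
G(H) = -5
b(z, X) = 3/5 - 17/(5*(9 + X)) (b(z, X) = 3/5 - (-5 + 22)/(5*(X + 9)) = 3/5 - 17/(5*(9 + X)))
b(69, 65) - 1*813 = (10 + 3*65)/(5*(9 + 65)) - 1*813 = (1/5)*(10 + 195)/74 - 813 = (1/5)*(1/74)*205 - 813 = 41/74 - 813 = -60121/74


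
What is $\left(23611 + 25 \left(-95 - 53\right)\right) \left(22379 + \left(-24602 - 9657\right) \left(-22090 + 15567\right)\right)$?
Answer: $4449985768596$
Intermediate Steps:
$\left(23611 + 25 \left(-95 - 53\right)\right) \left(22379 + \left(-24602 - 9657\right) \left(-22090 + 15567\right)\right) = \left(23611 + 25 \left(-148\right)\right) \left(22379 - -223471457\right) = \left(23611 - 3700\right) \left(22379 + 223471457\right) = 19911 \cdot 223493836 = 4449985768596$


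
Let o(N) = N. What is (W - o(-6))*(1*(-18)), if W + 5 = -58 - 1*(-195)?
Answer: -2484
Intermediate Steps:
W = 132 (W = -5 + (-58 - 1*(-195)) = -5 + (-58 + 195) = -5 + 137 = 132)
(W - o(-6))*(1*(-18)) = (132 - 1*(-6))*(1*(-18)) = (132 + 6)*(-18) = 138*(-18) = -2484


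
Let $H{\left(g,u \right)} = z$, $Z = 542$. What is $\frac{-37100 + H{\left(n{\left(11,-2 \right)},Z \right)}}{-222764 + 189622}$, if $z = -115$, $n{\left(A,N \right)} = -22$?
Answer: $\frac{37215}{33142} \approx 1.1229$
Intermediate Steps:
$H{\left(g,u \right)} = -115$
$\frac{-37100 + H{\left(n{\left(11,-2 \right)},Z \right)}}{-222764 + 189622} = \frac{-37100 - 115}{-222764 + 189622} = - \frac{37215}{-33142} = \left(-37215\right) \left(- \frac{1}{33142}\right) = \frac{37215}{33142}$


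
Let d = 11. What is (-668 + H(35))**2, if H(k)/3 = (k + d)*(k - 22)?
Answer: 1267876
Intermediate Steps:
H(k) = 3*(-22 + k)*(11 + k) (H(k) = 3*((k + 11)*(k - 22)) = 3*((11 + k)*(-22 + k)) = 3*((-22 + k)*(11 + k)) = 3*(-22 + k)*(11 + k))
(-668 + H(35))**2 = (-668 + (-726 - 33*35 + 3*35**2))**2 = (-668 + (-726 - 1155 + 3*1225))**2 = (-668 + (-726 - 1155 + 3675))**2 = (-668 + 1794)**2 = 1126**2 = 1267876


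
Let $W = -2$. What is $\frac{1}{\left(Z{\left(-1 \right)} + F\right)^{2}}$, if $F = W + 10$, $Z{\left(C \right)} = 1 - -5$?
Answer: $\frac{1}{196} \approx 0.005102$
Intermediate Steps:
$Z{\left(C \right)} = 6$ ($Z{\left(C \right)} = 1 + 5 = 6$)
$F = 8$ ($F = -2 + 10 = 8$)
$\frac{1}{\left(Z{\left(-1 \right)} + F\right)^{2}} = \frac{1}{\left(6 + 8\right)^{2}} = \frac{1}{14^{2}} = \frac{1}{196}$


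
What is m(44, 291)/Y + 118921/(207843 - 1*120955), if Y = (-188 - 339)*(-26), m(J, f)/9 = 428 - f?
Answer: 868294223/595269688 ≈ 1.4587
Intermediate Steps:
m(J, f) = 3852 - 9*f (m(J, f) = 9*(428 - f) = 3852 - 9*f)
Y = 13702 (Y = -527*(-26) = 13702)
m(44, 291)/Y + 118921/(207843 - 1*120955) = (3852 - 9*291)/13702 + 118921/(207843 - 1*120955) = (3852 - 2619)*(1/13702) + 118921/(207843 - 120955) = 1233*(1/13702) + 118921/86888 = 1233/13702 + 118921*(1/86888) = 1233/13702 + 118921/86888 = 868294223/595269688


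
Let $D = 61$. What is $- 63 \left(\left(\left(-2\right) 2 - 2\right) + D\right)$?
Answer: $-3465$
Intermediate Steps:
$- 63 \left(\left(\left(-2\right) 2 - 2\right) + D\right) = - 63 \left(\left(\left(-2\right) 2 - 2\right) + 61\right) = - 63 \left(\left(-4 - 2\right) + 61\right) = - 63 \left(-6 + 61\right) = \left(-63\right) 55 = -3465$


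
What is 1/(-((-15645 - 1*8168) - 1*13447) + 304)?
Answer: 1/37564 ≈ 2.6621e-5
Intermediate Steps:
1/(-((-15645 - 1*8168) - 1*13447) + 304) = 1/(-((-15645 - 8168) - 13447) + 304) = 1/(-(-23813 - 13447) + 304) = 1/(-1*(-37260) + 304) = 1/(37260 + 304) = 1/37564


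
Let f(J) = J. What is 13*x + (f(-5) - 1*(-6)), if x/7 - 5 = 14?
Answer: 1730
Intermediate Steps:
x = 133 (x = 35 + 7*14 = 35 + 98 = 133)
13*x + (f(-5) - 1*(-6)) = 13*133 + (-5 - 1*(-6)) = 1729 + (-5 + 6) = 1729 + 1 = 1730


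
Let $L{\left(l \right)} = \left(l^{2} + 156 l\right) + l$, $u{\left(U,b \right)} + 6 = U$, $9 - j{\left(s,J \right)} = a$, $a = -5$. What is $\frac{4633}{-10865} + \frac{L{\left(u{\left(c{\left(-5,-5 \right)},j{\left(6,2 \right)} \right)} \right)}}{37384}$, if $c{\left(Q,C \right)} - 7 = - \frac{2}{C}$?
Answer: $- \frac{2603516}{6191725} \approx -0.42048$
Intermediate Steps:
$c{\left(Q,C \right)} = 7 - \frac{2}{C}$
$j{\left(s,J \right)} = 14$ ($j{\left(s,J \right)} = 9 - -5 = 9 + 5 = 14$)
$u{\left(U,b \right)} = -6 + U$
$L{\left(l \right)} = l^{2} + 157 l$
$\frac{4633}{-10865} + \frac{L{\left(u{\left(c{\left(-5,-5 \right)},j{\left(6,2 \right)} \right)} \right)}}{37384} = \frac{4633}{-10865} + \frac{\left(-6 + \left(7 - \frac{2}{-5}\right)\right) \left(157 - \left(-1 - \frac{2}{5}\right)\right)}{37384} = 4633 \left(- \frac{1}{10865}\right) + \left(-6 + \left(7 - - \frac{2}{5}\right)\right) \left(157 + \left(-6 + \left(7 - - \frac{2}{5}\right)\right)\right) \frac{1}{37384} = - \frac{113}{265} + \left(-6 + \left(7 + \frac{2}{5}\right)\right) \left(157 + \left(-6 + \left(7 + \frac{2}{5}\right)\right)\right) \frac{1}{37384} = - \frac{113}{265} + \left(-6 + \frac{37}{5}\right) \left(157 + \left(-6 + \frac{37}{5}\right)\right) \frac{1}{37384} = - \frac{113}{265} + \frac{7 \left(157 + \frac{7}{5}\right)}{5} \cdot \frac{1}{37384} = - \frac{113}{265} + \frac{7}{5} \cdot \frac{792}{5} \cdot \frac{1}{37384} = - \frac{113}{265} + \frac{5544}{25} \cdot \frac{1}{37384} = - \frac{113}{265} + \frac{693}{116825} = - \frac{2603516}{6191725}$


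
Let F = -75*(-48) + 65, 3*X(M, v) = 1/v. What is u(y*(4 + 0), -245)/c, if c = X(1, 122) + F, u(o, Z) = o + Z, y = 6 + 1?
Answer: -79422/1341391 ≈ -0.059209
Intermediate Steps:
y = 7
X(M, v) = 1/(3*v)
F = 3665 (F = 3600 + 65 = 3665)
u(o, Z) = Z + o
c = 1341391/366 (c = (1/3)/122 + 3665 = (1/3)*(1/122) + 3665 = 1/366 + 3665 = 1341391/366 ≈ 3665.0)
u(y*(4 + 0), -245)/c = (-245 + 7*(4 + 0))/(1341391/366) = (-245 + 7*4)*(366/1341391) = (-245 + 28)*(366/1341391) = -217*366/1341391 = -79422/1341391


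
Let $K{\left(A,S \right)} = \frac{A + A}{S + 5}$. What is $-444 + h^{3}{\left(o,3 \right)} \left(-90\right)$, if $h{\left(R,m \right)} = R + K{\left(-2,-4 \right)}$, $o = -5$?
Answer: $65166$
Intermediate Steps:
$K{\left(A,S \right)} = \frac{2 A}{5 + S}$
$h{\left(R,m \right)} = -4 + R$ ($h{\left(R,m \right)} = R + 2 \left(-2\right) \frac{1}{5 - 4} = R + 2 \left(-2\right) 1^{-1} = R + 2 \left(-2\right) 1 = R - 4 = -4 + R$)
$-444 + h^{3}{\left(o,3 \right)} \left(-90\right) = -444 + \left(-4 - 5\right)^{3} \left(-90\right) = -444 + \left(-9\right)^{3} \left(-90\right) = -444 - -65610 = -444 + 65610 = 65166$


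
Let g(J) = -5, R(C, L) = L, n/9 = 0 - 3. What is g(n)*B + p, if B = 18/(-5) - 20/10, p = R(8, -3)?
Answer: 25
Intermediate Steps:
n = -27 (n = 9*(0 - 3) = 9*(-3) = -27)
p = -3
B = -28/5 (B = 18*(-1/5) - 20*1/10 = -18/5 - 2 = -28/5 ≈ -5.6000)
g(n)*B + p = -5*(-28/5) - 3 = 28 - 3 = 25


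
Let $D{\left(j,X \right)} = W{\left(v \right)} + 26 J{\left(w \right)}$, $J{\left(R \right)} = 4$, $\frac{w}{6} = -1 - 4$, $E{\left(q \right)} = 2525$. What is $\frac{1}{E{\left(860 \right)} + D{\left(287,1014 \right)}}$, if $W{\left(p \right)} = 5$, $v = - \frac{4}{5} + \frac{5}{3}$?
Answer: $\frac{1}{2634} \approx 0.00037965$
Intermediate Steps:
$v = \frac{13}{15}$ ($v = \left(-4\right) \frac{1}{5} + 5 \cdot \frac{1}{3} = - \frac{4}{5} + \frac{5}{3} = \frac{13}{15} \approx 0.86667$)
$w = -30$ ($w = 6 \left(-1 - 4\right) = 6 \left(-5\right) = -30$)
$D{\left(j,X \right)} = 109$ ($D{\left(j,X \right)} = 5 + 26 \cdot 4 = 5 + 104 = 109$)
$\frac{1}{E{\left(860 \right)} + D{\left(287,1014 \right)}} = \frac{1}{2525 + 109} = \frac{1}{2634}$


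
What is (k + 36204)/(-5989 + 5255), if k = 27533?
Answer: -63737/734 ≈ -86.835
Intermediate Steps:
(k + 36204)/(-5989 + 5255) = (27533 + 36204)/(-5989 + 5255) = 63737/(-734) = 63737*(-1/734) = -63737/734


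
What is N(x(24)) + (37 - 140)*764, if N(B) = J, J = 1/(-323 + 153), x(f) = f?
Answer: -13377641/170 ≈ -78692.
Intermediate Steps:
J = -1/170 (J = 1/(-170) = -1/170 ≈ -0.0058824)
N(B) = -1/170
N(x(24)) + (37 - 140)*764 = -1/170 + (37 - 140)*764 = -1/170 - 103*764 = -1/170 - 78692 = -13377641/170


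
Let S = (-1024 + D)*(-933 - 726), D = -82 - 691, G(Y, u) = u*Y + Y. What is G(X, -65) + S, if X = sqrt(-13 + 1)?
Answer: 2981223 - 128*I*sqrt(3) ≈ 2.9812e+6 - 221.7*I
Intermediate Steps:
X = 2*I*sqrt(3) (X = sqrt(-12) = 2*I*sqrt(3) ≈ 3.4641*I)
G(Y, u) = Y + Y*u (G(Y, u) = Y*u + Y = Y + Y*u)
D = -773
S = 2981223 (S = (-1024 - 773)*(-933 - 726) = -1797*(-1659) = 2981223)
G(X, -65) + S = (2*I*sqrt(3))*(1 - 65) + 2981223 = (2*I*sqrt(3))*(-64) + 2981223 = -128*I*sqrt(3) + 2981223 = 2981223 - 128*I*sqrt(3)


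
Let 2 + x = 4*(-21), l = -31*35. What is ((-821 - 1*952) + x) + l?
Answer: -2944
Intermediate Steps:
l = -1085
x = -86 (x = -2 + 4*(-21) = -2 - 84 = -86)
((-821 - 1*952) + x) + l = ((-821 - 1*952) - 86) - 1085 = ((-821 - 952) - 86) - 1085 = (-1773 - 86) - 1085 = -1859 - 1085 = -2944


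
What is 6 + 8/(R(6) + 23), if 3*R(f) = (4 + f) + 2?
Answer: 170/27 ≈ 6.2963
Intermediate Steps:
R(f) = 2 + f/3 (R(f) = ((4 + f) + 2)/3 = (6 + f)/3 = 2 + f/3)
6 + 8/(R(6) + 23) = 6 + 8/((2 + (1/3)*6) + 23) = 6 + 8/((2 + 2) + 23) = 6 + 8/(4 + 23) = 6 + 8/27 = 170/27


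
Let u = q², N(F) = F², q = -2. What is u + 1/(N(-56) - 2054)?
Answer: 4329/1082 ≈ 4.0009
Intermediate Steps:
u = 4 (u = (-2)² = 4)
u + 1/(N(-56) - 2054) = 4 + 1/((-56)² - 2054) = 4 + 1/(3136 - 2054) = 4 + 1/1082 = 4329/1082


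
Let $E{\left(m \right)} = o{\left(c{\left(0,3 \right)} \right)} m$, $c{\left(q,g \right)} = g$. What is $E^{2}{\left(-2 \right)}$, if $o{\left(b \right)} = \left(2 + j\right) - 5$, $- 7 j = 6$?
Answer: $\frac{2916}{49} \approx 59.51$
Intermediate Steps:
$j = - \frac{6}{7}$ ($j = \left(- \frac{1}{7}\right) 6 = - \frac{6}{7} \approx -0.85714$)
$o{\left(b \right)} = - \frac{27}{7}$ ($o{\left(b \right)} = \left(2 - \frac{6}{7}\right) - 5 = \frac{8}{7} - 5 = - \frac{27}{7}$)
$E{\left(m \right)} = - \frac{27 m}{7}$
$E^{2}{\left(-2 \right)} = \left(\left(- \frac{27}{7}\right) \left(-2\right)\right)^{2} = \left(\frac{54}{7}\right)^{2} = \frac{2916}{49}$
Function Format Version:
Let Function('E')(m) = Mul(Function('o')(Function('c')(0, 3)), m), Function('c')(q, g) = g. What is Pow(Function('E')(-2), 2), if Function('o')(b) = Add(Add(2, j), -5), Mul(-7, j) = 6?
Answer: Rational(2916, 49) ≈ 59.510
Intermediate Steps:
j = Rational(-6, 7) (j = Mul(Rational(-1, 7), 6) = Rational(-6, 7) ≈ -0.85714)
Function('o')(b) = Rational(-27, 7) (Function('o')(b) = Add(Add(2, Rational(-6, 7)), -5) = Add(Rational(8, 7), -5) = Rational(-27, 7))
Function('E')(m) = Mul(Rational(-27, 7), m)
Pow(Function('E')(-2), 2) = Pow(Mul(Rational(-27, 7), -2), 2) = Pow(Rational(54, 7), 2) = Rational(2916, 49)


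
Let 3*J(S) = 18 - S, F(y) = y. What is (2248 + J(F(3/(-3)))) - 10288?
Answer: -24101/3 ≈ -8033.7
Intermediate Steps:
J(S) = 6 - S/3 (J(S) = (18 - S)/3 = 6 - S/3)
(2248 + J(F(3/(-3)))) - 10288 = (2248 + (6 - 1/(-3))) - 10288 = (2248 + (6 - (-1)/3)) - 10288 = (2248 + (6 - 1/3*(-1))) - 10288 = (2248 + (6 + 1/3)) - 10288 = (2248 + 19/3) - 10288 = 6763/3 - 10288 = -24101/3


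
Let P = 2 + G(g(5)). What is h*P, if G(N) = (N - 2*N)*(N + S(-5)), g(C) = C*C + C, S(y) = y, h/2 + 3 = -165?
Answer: 251328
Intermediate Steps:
h = -336 (h = -6 + 2*(-165) = -6 - 330 = -336)
g(C) = C + C**2 (g(C) = C**2 + C = C + C**2)
G(N) = -N*(-5 + N) (G(N) = (N - 2*N)*(N - 5) = (-N)*(-5 + N) = -N*(-5 + N))
P = -748 (P = 2 + (5*(1 + 5))*(5 - 5*(1 + 5)) = 2 + (5*6)*(5 - 5*6) = 2 + 30*(5 - 1*30) = 2 + 30*(5 - 30) = 2 + 30*(-25) = 2 - 750 = -748)
h*P = -336*(-748) = 251328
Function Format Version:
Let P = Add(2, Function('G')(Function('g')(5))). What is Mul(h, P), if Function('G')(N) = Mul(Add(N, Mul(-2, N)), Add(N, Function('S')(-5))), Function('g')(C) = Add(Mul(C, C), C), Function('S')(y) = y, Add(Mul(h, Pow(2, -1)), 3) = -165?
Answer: 251328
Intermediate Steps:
h = -336 (h = Add(-6, Mul(2, -165)) = Add(-6, -330) = -336)
Function('g')(C) = Add(C, Pow(C, 2)) (Function('g')(C) = Add(Pow(C, 2), C) = Add(C, Pow(C, 2)))
Function('G')(N) = Mul(-1, N, Add(-5, N)) (Function('G')(N) = Mul(Add(N, Mul(-2, N)), Add(N, -5)) = Mul(Mul(-1, N), Add(-5, N)) = Mul(-1, N, Add(-5, N)))
P = -748 (P = Add(2, Mul(Mul(5, Add(1, 5)), Add(5, Mul(-1, Mul(5, Add(1, 5)))))) = Add(2, Mul(Mul(5, 6), Add(5, Mul(-1, Mul(5, 6))))) = Add(2, Mul(30, Add(5, Mul(-1, 30)))) = Add(2, Mul(30, Add(5, -30))) = Add(2, Mul(30, -25)) = Add(2, -750) = -748)
Mul(h, P) = Mul(-336, -748) = 251328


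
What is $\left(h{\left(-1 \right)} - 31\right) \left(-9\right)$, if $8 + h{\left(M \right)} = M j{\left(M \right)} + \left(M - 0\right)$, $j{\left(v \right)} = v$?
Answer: $351$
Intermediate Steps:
$h{\left(M \right)} = -8 + M + M^{2}$ ($h{\left(M \right)} = -8 + \left(M M + \left(M - 0\right)\right) = -8 + \left(M^{2} + \left(M + 0\right)\right) = -8 + \left(M^{2} + M\right) = -8 + \left(M + M^{2}\right) = -8 + M + M^{2}$)
$\left(h{\left(-1 \right)} - 31\right) \left(-9\right) = \left(\left(-8 - 1 + \left(-1\right)^{2}\right) - 31\right) \left(-9\right) = \left(\left(-8 - 1 + 1\right) - 31\right) \left(-9\right) = \left(-8 - 31\right) \left(-9\right) = \left(-39\right) \left(-9\right) = 351$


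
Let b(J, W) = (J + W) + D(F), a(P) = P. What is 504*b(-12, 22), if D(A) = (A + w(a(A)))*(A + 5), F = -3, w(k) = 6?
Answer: 8064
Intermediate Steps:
D(A) = (5 + A)*(6 + A) (D(A) = (A + 6)*(A + 5) = (6 + A)*(5 + A) = (5 + A)*(6 + A))
b(J, W) = 6 + J + W (b(J, W) = (J + W) + (30 + (-3)² + 11*(-3)) = (J + W) + (30 + 9 - 33) = (J + W) + 6 = 6 + J + W)
504*b(-12, 22) = 504*(6 - 12 + 22) = 504*16 = 8064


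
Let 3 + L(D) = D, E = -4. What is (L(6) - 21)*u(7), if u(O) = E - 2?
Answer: 108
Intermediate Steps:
L(D) = -3 + D
u(O) = -6 (u(O) = -4 - 2 = -6)
(L(6) - 21)*u(7) = ((-3 + 6) - 21)*(-6) = (3 - 21)*(-6) = -18*(-6) = 108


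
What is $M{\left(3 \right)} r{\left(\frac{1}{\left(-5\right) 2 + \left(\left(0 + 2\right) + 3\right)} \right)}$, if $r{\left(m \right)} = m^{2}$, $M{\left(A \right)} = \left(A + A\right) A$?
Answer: $\frac{18}{25} \approx 0.72$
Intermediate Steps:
$M{\left(A \right)} = 2 A^{2}$ ($M{\left(A \right)} = 2 A A = 2 A^{2}$)
$M{\left(3 \right)} r{\left(\frac{1}{\left(-5\right) 2 + \left(\left(0 + 2\right) + 3\right)} \right)} = 2 \cdot 3^{2} \left(\frac{1}{\left(-5\right) 2 + \left(\left(0 + 2\right) + 3\right)}\right)^{2} = 2 \cdot 9 \left(\frac{1}{-10 + \left(2 + 3\right)}\right)^{2} = 18 \left(\frac{1}{-10 + 5}\right)^{2} = 18 \left(\frac{1}{-5}\right)^{2} = 18 \left(- \frac{1}{5}\right)^{2} = 18 \cdot \frac{1}{25} = \frac{18}{25}$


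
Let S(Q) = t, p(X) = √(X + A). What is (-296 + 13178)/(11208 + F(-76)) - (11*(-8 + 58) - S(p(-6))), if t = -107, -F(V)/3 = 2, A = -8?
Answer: -1224472/1867 ≈ -655.85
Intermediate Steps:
F(V) = -6 (F(V) = -3*2 = -6)
p(X) = √(-8 + X) (p(X) = √(X - 8) = √(-8 + X))
S(Q) = -107
(-296 + 13178)/(11208 + F(-76)) - (11*(-8 + 58) - S(p(-6))) = (-296 + 13178)/(11208 - 6) - (11*(-8 + 58) - 1*(-107)) = 12882/11202 - (11*50 + 107) = 12882*(1/11202) - (550 + 107) = 2147/1867 - 1*657 = 2147/1867 - 657 = -1224472/1867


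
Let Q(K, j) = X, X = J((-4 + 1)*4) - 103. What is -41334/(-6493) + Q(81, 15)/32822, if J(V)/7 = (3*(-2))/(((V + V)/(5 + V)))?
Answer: 5423664919/852452984 ≈ 6.3624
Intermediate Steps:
J(V) = -21*(5 + V)/V (J(V) = 7*((3*(-2))/(((V + V)/(5 + V)))) = 7*(-6*(5 + V)/(2*V)) = 7*(-3*(5 + V)/V) = -21*(5 + V)/V)
X = -461/4 (X = (-21 - 105*1/(4*(-4 + 1))) - 103 = (-21 - 105/((-3*4))) - 103 = (-21 - 105/(-12)) - 103 = (-21 - 105*(-1/12)) - 103 = (-21 + 35/4) - 103 = -49/4 - 103 = -461/4 ≈ -115.25)
Q(K, j) = -461/4
-41334/(-6493) + Q(81, 15)/32822 = -41334/(-6493) - 461/4/32822 = -41334*(-1/6493) - 461/4*1/32822 = 41334/6493 - 461/131288 = 5423664919/852452984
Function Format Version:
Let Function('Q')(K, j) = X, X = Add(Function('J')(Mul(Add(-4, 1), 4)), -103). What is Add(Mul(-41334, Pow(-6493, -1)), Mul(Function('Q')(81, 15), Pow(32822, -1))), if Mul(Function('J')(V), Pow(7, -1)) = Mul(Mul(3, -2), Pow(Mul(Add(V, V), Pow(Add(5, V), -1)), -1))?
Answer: Rational(5423664919, 852452984) ≈ 6.3624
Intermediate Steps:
Function('J')(V) = Mul(-21, Pow(V, -1), Add(5, V)) (Function('J')(V) = Mul(7, Mul(Mul(3, -2), Pow(Mul(Add(V, V), Pow(Add(5, V), -1)), -1))) = Mul(7, Mul(-6, Pow(Mul(Mul(2, V), Pow(Add(5, V), -1)), -1))) = Mul(7, Mul(-6, Pow(Mul(2, V, Pow(Add(5, V), -1)), -1))) = Mul(7, Mul(-6, Mul(Rational(1, 2), Pow(V, -1), Add(5, V)))) = Mul(7, Mul(-3, Pow(V, -1), Add(5, V))) = Mul(-21, Pow(V, -1), Add(5, V)))
X = Rational(-461, 4) (X = Add(Add(-21, Mul(-105, Pow(Mul(Add(-4, 1), 4), -1))), -103) = Add(Add(-21, Mul(-105, Pow(Mul(-3, 4), -1))), -103) = Add(Add(-21, Mul(-105, Pow(-12, -1))), -103) = Add(Add(-21, Mul(-105, Rational(-1, 12))), -103) = Add(Add(-21, Rational(35, 4)), -103) = Add(Rational(-49, 4), -103) = Rational(-461, 4) ≈ -115.25)
Function('Q')(K, j) = Rational(-461, 4)
Add(Mul(-41334, Pow(-6493, -1)), Mul(Function('Q')(81, 15), Pow(32822, -1))) = Add(Mul(-41334, Pow(-6493, -1)), Mul(Rational(-461, 4), Pow(32822, -1))) = Add(Mul(-41334, Rational(-1, 6493)), Mul(Rational(-461, 4), Rational(1, 32822))) = Add(Rational(41334, 6493), Rational(-461, 131288)) = Rational(5423664919, 852452984)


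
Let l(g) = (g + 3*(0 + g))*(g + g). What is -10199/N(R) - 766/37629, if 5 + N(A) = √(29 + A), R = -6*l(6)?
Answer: 1917570271/64872396 + 10199*I*√1699/1724 ≈ 29.559 + 243.85*I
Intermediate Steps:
l(g) = 8*g² (l(g) = (g + 3*g)*(2*g) = (4*g)*(2*g) = 8*g²)
R = -1728 (R = -48*6² = -48*36 = -6*288 = -1728)
N(A) = -5 + √(29 + A)
-10199/N(R) - 766/37629 = -10199/(-5 + √(29 - 1728)) - 766/37629 = -10199/(-5 + √(-1699)) - 766*1/37629 = -10199/(-5 + I*√1699) - 766/37629 = -766/37629 - 10199/(-5 + I*√1699)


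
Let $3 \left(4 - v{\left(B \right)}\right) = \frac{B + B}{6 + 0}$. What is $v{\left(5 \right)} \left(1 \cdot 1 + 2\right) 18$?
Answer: $186$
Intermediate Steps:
$v{\left(B \right)} = 4 - \frac{B}{9}$ ($v{\left(B \right)} = 4 - \frac{\left(B + B\right) \frac{1}{6 + 0}}{3} = 4 - \frac{2 B \frac{1}{6}}{3} = 4 - \frac{\frac{1}{3} B}{3} = 4 - \frac{B}{9}$)
$v{\left(5 \right)} \left(1 \cdot 1 + 2\right) 18 = \left(4 - \frac{5}{9}\right) \left(1 \cdot 1 + 2\right) 18 = \left(4 - \frac{5}{9}\right) \left(1 + 2\right) 18 = \frac{31}{9} \cdot 3 \cdot 18 = \frac{31}{3} \cdot 18 = 186$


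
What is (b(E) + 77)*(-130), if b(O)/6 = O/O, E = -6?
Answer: -10790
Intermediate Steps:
b(O) = 6 (b(O) = 6*(O/O) = 6*1 = 6)
(b(E) + 77)*(-130) = (6 + 77)*(-130) = 83*(-130) = -10790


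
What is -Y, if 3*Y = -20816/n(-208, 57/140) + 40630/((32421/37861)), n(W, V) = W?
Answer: -20039981311/1264419 ≈ -15849.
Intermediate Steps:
Y = 20039981311/1264419 (Y = (-20816/(-208) + 40630/((32421/37861)))/3 = (-20816*(-1/208) + 40630/((32421*(1/37861))))/3 = (1301/13 + 40630/(32421/37861))/3 = (1301/13 + 40630*(37861/32421))/3 = (1301/13 + 1538292430/32421)/3 = (⅓)*(20039981311/421473) = 20039981311/1264419 ≈ 15849.)
-Y = -1*20039981311/1264419 = -20039981311/1264419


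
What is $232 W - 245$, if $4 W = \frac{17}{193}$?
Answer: $- \frac{46299}{193} \approx -239.89$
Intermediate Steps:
$W = \frac{17}{772}$ ($W = \frac{17 \cdot \frac{1}{193}}{4} = \frac{1}{4} \cdot \frac{17}{193} = \frac{17}{772} \approx 0.022021$)
$232 W - 245 = 232 \cdot \frac{17}{772} - 245 = \frac{986}{193} - 245 = - \frac{46299}{193}$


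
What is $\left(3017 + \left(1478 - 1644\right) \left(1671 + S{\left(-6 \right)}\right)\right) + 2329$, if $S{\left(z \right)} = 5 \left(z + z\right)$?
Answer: $-262080$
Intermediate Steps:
$S{\left(z \right)} = 10 z$ ($S{\left(z \right)} = 5 \cdot 2 z = 10 z$)
$\left(3017 + \left(1478 - 1644\right) \left(1671 + S{\left(-6 \right)}\right)\right) + 2329 = \left(3017 + \left(1478 - 1644\right) \left(1671 + 10 \left(-6\right)\right)\right) + 2329 = \left(3017 - 166 \left(1671 - 60\right)\right) + 2329 = \left(3017 - 267426\right) + 2329 = -264409 + 2329 = -262080$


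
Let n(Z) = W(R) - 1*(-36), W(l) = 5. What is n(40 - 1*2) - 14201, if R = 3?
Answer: -14160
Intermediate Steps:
n(Z) = 41 (n(Z) = 5 - 1*(-36) = 5 + 36 = 41)
n(40 - 1*2) - 14201 = 41 - 14201 = -14160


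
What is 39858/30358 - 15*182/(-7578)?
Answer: 32076772/19171077 ≈ 1.6732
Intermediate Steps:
39858/30358 - 15*182/(-7578) = 39858*(1/30358) - 2730*(-1/7578) = 19929/15179 + 455/1263 = 32076772/19171077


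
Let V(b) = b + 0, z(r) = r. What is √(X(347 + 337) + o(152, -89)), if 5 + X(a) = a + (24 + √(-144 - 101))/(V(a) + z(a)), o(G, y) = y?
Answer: √(30671472 + 266*I*√5)/228 ≈ 24.29 + 0.00023552*I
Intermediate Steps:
V(b) = b
X(a) = -5 + a + (24 + 7*I*√5)/(2*a) (X(a) = -5 + (a + (24 + √(-144 - 101))/(a + a)) = -5 + (a + (24 + √(-245))/((2*a))) = -5 + (a + (24 + 7*I*√5)*(1/(2*a))) = -5 + (a + (24 + 7*I*√5)/(2*a)) = -5 + a + (24 + 7*I*√5)/(2*a))
√(X(347 + 337) + o(152, -89)) = √((-5 + (347 + 337) + 12/(347 + 337) + 7*I*√5/(2*(347 + 337))) - 89) = √((-5 + 684 + 12/684 + (7/2)*I*√5/684) - 89) = √((-5 + 684 + 12*(1/684) + (7/2)*I*√5*(1/684)) - 89) = √((-5 + 684 + 1/57 + 7*I*√5/1368) - 89) = √((38704/57 + 7*I*√5/1368) - 89) = √(33631/57 + 7*I*√5/1368)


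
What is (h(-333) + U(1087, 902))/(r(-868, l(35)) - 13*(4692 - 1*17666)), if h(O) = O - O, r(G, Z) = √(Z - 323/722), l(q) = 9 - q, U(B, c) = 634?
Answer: 4063404904/1080981070277 - 634*I*√38190/1080981070277 ≈ 0.003759 - 1.1462e-7*I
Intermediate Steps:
r(G, Z) = √(-17/38 + Z) (r(G, Z) = √(Z - 323*1/722) = √(Z - 17/38) = √(-17/38 + Z))
h(O) = 0
(h(-333) + U(1087, 902))/(r(-868, l(35)) - 13*(4692 - 1*17666)) = (0 + 634)/(√(-646 + 1444*(9 - 1*35))/38 - 13*(4692 - 1*17666)) = 634/(√(-646 + 1444*(9 - 35))/38 - 13*(4692 - 17666)) = 634/(√(-646 + 1444*(-26))/38 - 13*(-12974)) = 634/(√(-646 - 37544)/38 + 168662) = 634/(√(-38190)/38 + 168662) = 634/((I*√38190)/38 + 168662) = 634/(I*√38190/38 + 168662) = 634/(168662 + I*√38190/38)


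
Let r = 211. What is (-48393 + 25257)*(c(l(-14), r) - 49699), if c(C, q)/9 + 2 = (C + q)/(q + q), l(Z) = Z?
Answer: 242682769968/211 ≈ 1.1502e+9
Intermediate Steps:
c(C, q) = -18 + 9*(C + q)/(2*q) (c(C, q) = -18 + 9*((C + q)/(q + q)) = -18 + 9*((C + q)/((2*q))) = -18 + 9*((C + q)*(1/(2*q))) = -18 + 9*((C + q)/(2*q)) = -18 + 9*(C + q)/(2*q))
(-48393 + 25257)*(c(l(-14), r) - 49699) = (-48393 + 25257)*((9/2)*(-14 - 3*211)/211 - 49699) = -23136*((9/2)*(1/211)*(-14 - 633) - 49699) = -23136*((9/2)*(1/211)*(-647) - 49699) = -23136*(-5823/422 - 49699) = -23136*(-20978801/422) = 242682769968/211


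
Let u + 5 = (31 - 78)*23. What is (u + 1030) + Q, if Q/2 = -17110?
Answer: -34276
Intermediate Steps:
Q = -34220 (Q = 2*(-17110) = -34220)
u = -1086 (u = -5 + (31 - 78)*23 = -5 - 47*23 = -5 - 1081 = -1086)
(u + 1030) + Q = (-1086 + 1030) - 34220 = -56 - 34220 = -34276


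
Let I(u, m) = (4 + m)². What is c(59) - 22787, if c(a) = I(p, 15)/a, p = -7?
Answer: -1344072/59 ≈ -22781.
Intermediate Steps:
c(a) = 361/a (c(a) = (4 + 15)²/a = 19²/a = 361/a)
c(59) - 22787 = 361/59 - 22787 = -1344072/59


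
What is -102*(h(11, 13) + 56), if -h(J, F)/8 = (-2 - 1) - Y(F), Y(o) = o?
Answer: -18768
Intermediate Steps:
h(J, F) = 24 + 8*F (h(J, F) = -8*((-2 - 1) - F) = -8*(-3 - F) = 24 + 8*F)
-102*(h(11, 13) + 56) = -102*((24 + 8*13) + 56) = -102*((24 + 104) + 56) = -102*(128 + 56) = -102*184 = -18768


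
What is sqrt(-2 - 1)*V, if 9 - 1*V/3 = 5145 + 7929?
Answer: -39195*I*sqrt(3) ≈ -67888.0*I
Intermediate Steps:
V = -39195 (V = 27 - 3*(5145 + 7929) = 27 - 3*13074 = 27 - 39222 = -39195)
sqrt(-2 - 1)*V = sqrt(-2 - 1)*(-39195) = sqrt(-3)*(-39195) = (I*sqrt(3))*(-39195) = -39195*I*sqrt(3)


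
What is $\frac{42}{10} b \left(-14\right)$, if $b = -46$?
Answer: $\frac{13524}{5} \approx 2704.8$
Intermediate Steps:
$\frac{42}{10} b \left(-14\right) = \frac{42}{10} \left(-46\right) \left(-14\right) = 42 \cdot \frac{1}{10} \left(-46\right) \left(-14\right) = \frac{21}{5} \left(-46\right) \left(-14\right) = \left(- \frac{966}{5}\right) \left(-14\right) = \frac{13524}{5}$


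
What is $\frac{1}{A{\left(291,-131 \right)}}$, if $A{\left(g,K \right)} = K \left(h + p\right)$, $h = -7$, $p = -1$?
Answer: $\frac{1}{1048} \approx 0.0009542$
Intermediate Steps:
$A{\left(g,K \right)} = - 8 K$ ($A{\left(g,K \right)} = K \left(-7 - 1\right) = K \left(-8\right) = - 8 K$)
$\frac{1}{A{\left(291,-131 \right)}} = \frac{1}{\left(-8\right) \left(-131\right)} = \frac{1}{1048}$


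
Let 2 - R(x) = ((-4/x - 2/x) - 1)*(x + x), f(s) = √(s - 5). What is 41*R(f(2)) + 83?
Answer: 657 + 82*I*√3 ≈ 657.0 + 142.03*I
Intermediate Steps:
f(s) = √(-5 + s)
R(x) = 2 - 2*x*(-1 - 6/x) (R(x) = 2 - ((-4/x - 2/x) - 1)*(x + x) = 2 - (-6/x - 1)*2*x = 2 - (-1 - 6/x)*2*x = 2 - 2*x*(-1 - 6/x))
41*R(f(2)) + 83 = 41*(14 + 2*√(-5 + 2)) + 83 = 41*(14 + 2*√(-3)) + 83 = 41*(14 + 2*(I*√3)) + 83 = 41*(14 + 2*I*√3) + 83 = (574 + 82*I*√3) + 83 = 657 + 82*I*√3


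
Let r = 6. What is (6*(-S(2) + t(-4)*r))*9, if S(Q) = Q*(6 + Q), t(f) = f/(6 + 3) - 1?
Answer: -1332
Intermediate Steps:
t(f) = -1 + f/9 (t(f) = f/9 - 1 = -1 + f/9)
(6*(-S(2) + t(-4)*r))*9 = (6*(-2*(6 + 2) + (-1 + (1/9)*(-4))*6))*9 = (6*(-2*8 + (-1 - 4/9)*6))*9 = (6*(-1*16 - 13/9*6))*9 = (6*(-16 - 26/3))*9 = (6*(-74/3))*9 = -148*9 = -1332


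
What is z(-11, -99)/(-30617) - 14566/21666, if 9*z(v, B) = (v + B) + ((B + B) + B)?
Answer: -667481156/995021883 ≈ -0.67082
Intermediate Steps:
z(v, B) = v/9 + 4*B/9 (z(v, B) = ((v + B) + ((B + B) + B))/9 = ((B + v) + (2*B + B))/9 = ((B + v) + 3*B)/9 = (v + 4*B)/9 = v/9 + 4*B/9)
z(-11, -99)/(-30617) - 14566/21666 = ((⅑)*(-11) + (4/9)*(-99))/(-30617) - 14566/21666 = (-11/9 - 44)*(-1/30617) - 14566*1/21666 = -407/9*(-1/30617) - 7283/10833 = 407/275553 - 7283/10833 = -667481156/995021883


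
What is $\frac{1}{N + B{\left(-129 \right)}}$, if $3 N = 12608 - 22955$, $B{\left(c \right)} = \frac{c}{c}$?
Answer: $- \frac{1}{3448} \approx -0.00029002$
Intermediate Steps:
$B{\left(c \right)} = 1$
$N = -3449$ ($N = \frac{12608 - 22955}{3} = \frac{1}{3} \left(-10347\right) = -3449$)
$\frac{1}{N + B{\left(-129 \right)}} = \frac{1}{-3449 + 1} = \frac{1}{-3448} = - \frac{1}{3448}$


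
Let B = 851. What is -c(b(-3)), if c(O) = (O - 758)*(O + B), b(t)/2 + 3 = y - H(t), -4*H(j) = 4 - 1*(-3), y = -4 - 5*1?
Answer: 2586177/4 ≈ 6.4654e+5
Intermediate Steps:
y = -9 (y = -4 - 5 = -9)
H(j) = -7/4 (H(j) = -(4 - 1*(-3))/4 = -(4 + 3)/4 = -¼*7 = -7/4)
b(t) = -41/2 (b(t) = -6 + 2*(-9 - 1*(-7/4)) = -6 + 2*(-9 + 7/4) = -6 + 2*(-29/4) = -6 - 29/2 = -41/2)
c(O) = (-758 + O)*(851 + O) (c(O) = (O - 758)*(O + 851) = (-758 + O)*(851 + O))
-c(b(-3)) = -(-645058 + (-41/2)² + 93*(-41/2)) = -(-645058 + 1681/4 - 3813/2) = -1*(-2586177/4) = 2586177/4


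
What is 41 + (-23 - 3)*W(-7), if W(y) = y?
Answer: 223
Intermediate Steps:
41 + (-23 - 3)*W(-7) = 41 + (-23 - 3)*(-7) = 41 - 26*(-7) = 41 + 182 = 223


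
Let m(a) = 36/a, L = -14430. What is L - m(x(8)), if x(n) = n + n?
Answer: -57729/4 ≈ -14432.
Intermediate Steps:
x(n) = 2*n
L - m(x(8)) = -14430 - 36/(2*8) = -14430 - 36/16 = -14430 - 1*9/4 = -14430 - 9/4 = -57729/4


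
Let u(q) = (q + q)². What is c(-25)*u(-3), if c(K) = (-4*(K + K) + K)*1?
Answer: 6300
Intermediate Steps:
c(K) = -7*K (c(K) = (-8*K + K)*1 = -7*K*1 = -7*K)
u(q) = 4*q² (u(q) = (2*q)² = 4*q²)
c(-25)*u(-3) = (-7*(-25))*(4*(-3)²) = 175*(4*9) = 175*36 = 6300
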